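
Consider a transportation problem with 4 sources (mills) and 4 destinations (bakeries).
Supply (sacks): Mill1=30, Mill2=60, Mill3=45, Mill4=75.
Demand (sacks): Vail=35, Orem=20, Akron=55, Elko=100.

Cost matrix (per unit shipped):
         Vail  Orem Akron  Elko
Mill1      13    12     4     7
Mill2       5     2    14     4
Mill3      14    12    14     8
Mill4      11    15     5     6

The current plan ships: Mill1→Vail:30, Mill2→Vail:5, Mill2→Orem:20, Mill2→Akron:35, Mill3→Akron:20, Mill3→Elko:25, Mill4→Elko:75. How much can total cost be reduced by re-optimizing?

Current plan cost = 30·13 + 5·5 + 20·2 + 35·14 + 20·14 + 25·8 + 75·6 = 1875.
Optimal plan:
  Mill1→Akron: 30 × 4 = 120
  Mill2→Vail: 35 × 5 = 175
  Mill2→Orem: 20 × 2 = 40
  Mill2→Elko: 5 × 4 = 20
  Mill3→Elko: 45 × 8 = 360
  Mill4→Akron: 25 × 5 = 125
  Mill4→Elko: 50 × 6 = 300
Optimal cost = 1140.
Saving = 1875 − 1140 = 735.

735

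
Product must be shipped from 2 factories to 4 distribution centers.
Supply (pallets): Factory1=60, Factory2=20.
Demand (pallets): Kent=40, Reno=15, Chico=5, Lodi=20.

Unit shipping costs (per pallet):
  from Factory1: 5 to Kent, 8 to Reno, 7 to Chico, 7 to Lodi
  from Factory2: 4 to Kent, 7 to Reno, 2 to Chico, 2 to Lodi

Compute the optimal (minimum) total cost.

An optimal shipping plan:
  Factory1–Kent: 40 × 5 = 200
  Factory1–Reno: 15 × 8 = 120
  Factory1–Chico: 5 × 7 = 35
  Factory2–Lodi: 20 × 2 = 40
Total = 200 + 120 + 35 + 40 = 395.

395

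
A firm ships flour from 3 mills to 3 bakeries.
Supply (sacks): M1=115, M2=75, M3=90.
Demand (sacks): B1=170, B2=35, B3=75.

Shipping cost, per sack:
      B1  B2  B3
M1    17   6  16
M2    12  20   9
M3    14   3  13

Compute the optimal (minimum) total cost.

One minimum-cost allocation:
  M1–B1: 80 × 17 = 1360
  M1–B2: 35 × 6 = 210
  M2–B3: 75 × 9 = 675
  M3–B1: 90 × 14 = 1260
Total = 1360 + 210 + 675 + 1260 = 3505.

3505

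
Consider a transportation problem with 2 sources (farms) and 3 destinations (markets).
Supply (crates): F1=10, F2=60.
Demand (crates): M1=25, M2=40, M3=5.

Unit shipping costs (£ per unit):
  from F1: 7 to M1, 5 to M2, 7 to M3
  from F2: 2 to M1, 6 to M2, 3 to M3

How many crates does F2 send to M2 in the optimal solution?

30

Optimal shipments:
  F1->M2: 10 × £5 = £50
  F2->M1: 25 × £2 = £50
  F2->M2: 30 × £6 = £180
  F2->M3: 5 × £3 = £15
Total cost = £295.
So F2→M2 carries 30 crates.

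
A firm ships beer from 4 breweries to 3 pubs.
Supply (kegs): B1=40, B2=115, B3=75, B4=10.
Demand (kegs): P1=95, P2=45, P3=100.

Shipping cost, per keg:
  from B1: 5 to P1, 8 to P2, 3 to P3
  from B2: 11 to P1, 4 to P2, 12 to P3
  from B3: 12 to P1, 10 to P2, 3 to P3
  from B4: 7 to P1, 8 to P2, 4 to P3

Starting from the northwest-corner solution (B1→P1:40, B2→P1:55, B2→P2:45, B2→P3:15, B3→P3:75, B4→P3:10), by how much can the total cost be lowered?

45

Current plan cost = 40·5 + 55·11 + 45·4 + 15·12 + 75·3 + 10·4 = 1430.
Optimal plan:
  B1->P1: 25 × 5 = 125
  B1->P3: 15 × 3 = 45
  B2->P1: 70 × 11 = 770
  B2->P2: 45 × 4 = 180
  B3->P3: 75 × 3 = 225
  B4->P3: 10 × 4 = 40
Optimal cost = 1385.
Saving = 1430 − 1385 = 45.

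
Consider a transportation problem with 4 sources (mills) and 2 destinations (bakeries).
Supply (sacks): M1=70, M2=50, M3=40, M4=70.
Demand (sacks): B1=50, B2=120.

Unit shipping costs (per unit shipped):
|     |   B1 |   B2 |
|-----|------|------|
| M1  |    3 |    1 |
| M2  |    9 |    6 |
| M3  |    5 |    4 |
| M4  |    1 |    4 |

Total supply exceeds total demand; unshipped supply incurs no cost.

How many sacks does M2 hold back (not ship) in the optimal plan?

50

An optimal plan:
  M1→B2: 70 sacks
  M3→B2: 40 sacks
  M4→B1: 50 sacks
  M4→B2: 10 sacks
Total cost = 320.
M2 ships 0 of its 50, leaving 50.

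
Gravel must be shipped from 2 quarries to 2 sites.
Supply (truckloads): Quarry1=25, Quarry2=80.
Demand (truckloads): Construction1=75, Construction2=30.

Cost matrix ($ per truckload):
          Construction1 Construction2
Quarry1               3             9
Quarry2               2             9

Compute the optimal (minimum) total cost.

Optimal allocation:
  Quarry1 to Construction2: 25 × $9 = $225
  Quarry2 to Construction1: 75 × $2 = $150
  Quarry2 to Construction2: 5 × $9 = $45
Total = 225 + 150 + 45 = $420.

420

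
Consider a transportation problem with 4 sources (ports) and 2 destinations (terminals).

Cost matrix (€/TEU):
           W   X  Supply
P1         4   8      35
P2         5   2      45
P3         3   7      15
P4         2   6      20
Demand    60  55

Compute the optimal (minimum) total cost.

355

Optimal allocation:
  P1->W: 35 × €4 = €140
  P2->X: 45 × €2 = €90
  P3->W: 15 × €3 = €45
  P4->W: 10 × €2 = €20
  P4->X: 10 × €6 = €60
Total = 140 + 90 + 45 + 20 + 60 = €355.
(Supply check: P1 ships 35; P2 ships 45; P3 ships 15; P4 ships 20.)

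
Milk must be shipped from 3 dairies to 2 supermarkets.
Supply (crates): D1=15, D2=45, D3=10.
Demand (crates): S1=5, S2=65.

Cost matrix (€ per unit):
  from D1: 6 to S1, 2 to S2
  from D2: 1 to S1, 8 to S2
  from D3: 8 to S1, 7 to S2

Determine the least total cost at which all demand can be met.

A cheapest plan:
  D1->S2: 15 × €2 = €30
  D2->S1: 5 × €1 = €5
  D2->S2: 40 × €8 = €320
  D3->S2: 10 × €7 = €70
Total = 30 + 5 + 320 + 70 = €425.
(Supply check: D1 ships 15; D2 ships 45; D3 ships 10.)

425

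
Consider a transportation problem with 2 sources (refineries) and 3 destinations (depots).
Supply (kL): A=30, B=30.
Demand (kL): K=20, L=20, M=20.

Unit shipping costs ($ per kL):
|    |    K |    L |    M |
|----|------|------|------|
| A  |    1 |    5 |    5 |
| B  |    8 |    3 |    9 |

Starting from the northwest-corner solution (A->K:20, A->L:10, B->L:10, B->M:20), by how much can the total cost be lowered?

60

Current plan cost = 20·1 + 10·5 + 10·3 + 20·9 = $280.
Optimal plan:
  A–K: 20 × $1 = $20
  A–M: 10 × $5 = $50
  B–L: 20 × $3 = $60
  B–M: 10 × $9 = $90
Optimal cost = $220.
Saving = 280 − 220 = $60.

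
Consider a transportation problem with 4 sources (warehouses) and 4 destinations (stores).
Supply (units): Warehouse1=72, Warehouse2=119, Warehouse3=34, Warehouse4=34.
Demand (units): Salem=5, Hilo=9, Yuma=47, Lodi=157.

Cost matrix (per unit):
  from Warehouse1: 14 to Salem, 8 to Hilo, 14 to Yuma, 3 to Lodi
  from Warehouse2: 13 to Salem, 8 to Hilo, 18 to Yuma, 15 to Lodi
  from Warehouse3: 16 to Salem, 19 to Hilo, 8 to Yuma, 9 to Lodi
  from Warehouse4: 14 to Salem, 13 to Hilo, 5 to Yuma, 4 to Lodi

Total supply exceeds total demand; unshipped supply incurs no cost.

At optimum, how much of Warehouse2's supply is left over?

An optimal plan:
  Warehouse1→Lodi: 72 × 3 = 216
  Warehouse2→Salem: 5 × 13 = 65
  Warehouse2→Hilo: 9 × 8 = 72
  Warehouse2→Lodi: 64 × 15 = 960
  Warehouse3→Yuma: 34 × 8 = 272
  Warehouse4→Yuma: 13 × 5 = 65
  Warehouse4→Lodi: 21 × 4 = 84
Total cost = 1734.
Warehouse2 ships 78 of its 119, leaving 41.

41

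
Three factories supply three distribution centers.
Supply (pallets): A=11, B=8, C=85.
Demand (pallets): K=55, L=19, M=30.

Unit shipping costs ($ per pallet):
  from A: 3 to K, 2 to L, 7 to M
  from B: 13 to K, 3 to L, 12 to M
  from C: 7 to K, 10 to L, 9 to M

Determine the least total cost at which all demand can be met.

701

A cheapest plan:
  A→L: 11 pallets
  B→L: 8 pallets
  C→K: 55 pallets
  C→M: 30 pallets
Total cost = $701.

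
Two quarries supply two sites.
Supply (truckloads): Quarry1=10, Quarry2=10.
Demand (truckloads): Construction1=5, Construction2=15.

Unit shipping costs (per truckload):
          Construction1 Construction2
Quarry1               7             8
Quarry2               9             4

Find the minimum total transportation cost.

One minimum-cost allocation:
  Quarry1 to Construction1: 5 truckloads
  Quarry1 to Construction2: 5 truckloads
  Quarry2 to Construction2: 10 truckloads
Total cost = 115.

115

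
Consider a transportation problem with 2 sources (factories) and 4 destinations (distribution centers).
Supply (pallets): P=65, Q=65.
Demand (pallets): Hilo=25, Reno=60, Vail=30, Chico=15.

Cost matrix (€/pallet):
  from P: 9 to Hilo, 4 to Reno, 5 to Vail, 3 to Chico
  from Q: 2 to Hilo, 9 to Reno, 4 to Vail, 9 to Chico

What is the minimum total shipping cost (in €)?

An optimal shipping plan:
  P→Reno: 50 × €4 = €200
  P→Chico: 15 × €3 = €45
  Q→Hilo: 25 × €2 = €50
  Q→Reno: 10 × €9 = €90
  Q→Vail: 30 × €4 = €120
Total = 200 + 45 + 50 + 90 + 120 = €505.
(Supply check: P ships 65; Q ships 65.)

505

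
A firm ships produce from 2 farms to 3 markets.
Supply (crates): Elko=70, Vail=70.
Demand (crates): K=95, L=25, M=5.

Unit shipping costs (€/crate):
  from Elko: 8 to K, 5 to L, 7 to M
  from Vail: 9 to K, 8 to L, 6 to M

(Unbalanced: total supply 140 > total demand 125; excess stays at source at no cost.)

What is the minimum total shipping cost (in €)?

One minimum-cost allocation:
  Elko->K: 45 × €8 = €360
  Elko->L: 25 × €5 = €125
  Vail->K: 50 × €9 = €450
  Vail->M: 5 × €6 = €30
Total = 360 + 125 + 450 + 30 = €965.
(Supply check: Elko ships 70; Vail ships 55.)

965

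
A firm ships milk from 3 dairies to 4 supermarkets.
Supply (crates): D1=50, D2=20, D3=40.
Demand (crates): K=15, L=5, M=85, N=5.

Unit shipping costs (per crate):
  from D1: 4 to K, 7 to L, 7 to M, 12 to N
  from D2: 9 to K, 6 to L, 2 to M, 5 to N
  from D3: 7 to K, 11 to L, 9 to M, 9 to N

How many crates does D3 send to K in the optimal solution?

0

Solving gives:
  D1->K: 15 × 4 = 60
  D1->L: 5 × 7 = 35
  D1->M: 30 × 7 = 210
  D2->M: 20 × 2 = 40
  D3->M: 35 × 9 = 315
  D3->N: 5 × 9 = 45
Total cost = 705.
The route D3→K is not used.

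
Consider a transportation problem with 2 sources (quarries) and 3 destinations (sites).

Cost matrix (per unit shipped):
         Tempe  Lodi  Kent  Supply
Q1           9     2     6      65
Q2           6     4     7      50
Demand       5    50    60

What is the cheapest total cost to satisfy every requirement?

An optimal shipping plan:
  Q1->Lodi: 50 × 2 = 100
  Q1->Kent: 15 × 6 = 90
  Q2->Tempe: 5 × 6 = 30
  Q2->Kent: 45 × 7 = 315
Total = 100 + 90 + 30 + 315 = 535.

535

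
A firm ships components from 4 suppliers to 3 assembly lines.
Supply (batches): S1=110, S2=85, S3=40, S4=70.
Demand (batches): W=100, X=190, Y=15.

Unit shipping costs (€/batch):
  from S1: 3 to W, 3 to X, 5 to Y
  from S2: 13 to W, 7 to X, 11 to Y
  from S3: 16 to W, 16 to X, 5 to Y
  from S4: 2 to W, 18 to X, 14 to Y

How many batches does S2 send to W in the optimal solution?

Solving gives:
  S1->W: 5 × €3 = €15
  S1->X: 105 × €3 = €315
  S2->X: 85 × €7 = €595
  S3->W: 25 × €16 = €400
  S3->Y: 15 × €5 = €75
  S4->W: 70 × €2 = €140
Total cost = €1540.
The route S2→W is not used.

0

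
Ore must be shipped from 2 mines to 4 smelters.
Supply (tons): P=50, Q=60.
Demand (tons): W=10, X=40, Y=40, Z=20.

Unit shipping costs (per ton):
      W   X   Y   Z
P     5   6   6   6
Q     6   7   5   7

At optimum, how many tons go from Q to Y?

40

The minimum-cost plan:
  P–W: 10 × 5 = 50
  P–X: 40 × 6 = 240
  Q–Y: 40 × 5 = 200
  Q–Z: 20 × 7 = 140
Total cost = 630.
So Q→Y carries 40 tons.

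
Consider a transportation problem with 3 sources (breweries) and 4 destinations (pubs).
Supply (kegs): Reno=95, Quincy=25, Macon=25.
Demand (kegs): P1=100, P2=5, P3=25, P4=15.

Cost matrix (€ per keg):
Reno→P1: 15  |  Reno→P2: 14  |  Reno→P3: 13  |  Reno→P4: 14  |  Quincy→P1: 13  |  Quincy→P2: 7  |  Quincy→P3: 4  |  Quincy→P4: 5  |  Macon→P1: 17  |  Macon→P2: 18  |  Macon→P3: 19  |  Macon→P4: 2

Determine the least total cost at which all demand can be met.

Optimal allocation:
  Reno–P1: 90 × €15 = €1350
  Reno–P2: 5 × €14 = €70
  Quincy–P3: 25 × €4 = €100
  Macon–P1: 10 × €17 = €170
  Macon–P4: 15 × €2 = €30
Total = 1350 + 70 + 100 + 170 + 30 = €1720.

1720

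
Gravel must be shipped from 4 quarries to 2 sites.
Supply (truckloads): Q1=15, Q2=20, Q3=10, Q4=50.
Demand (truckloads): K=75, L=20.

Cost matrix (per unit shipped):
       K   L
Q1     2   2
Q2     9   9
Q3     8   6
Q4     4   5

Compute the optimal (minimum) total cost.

Optimal allocation:
  Q1 to K: 15 × 2 = 30
  Q2 to K: 10 × 9 = 90
  Q2 to L: 10 × 9 = 90
  Q3 to L: 10 × 6 = 60
  Q4 to K: 50 × 4 = 200
Total = 30 + 90 + 90 + 60 + 200 = 470.

470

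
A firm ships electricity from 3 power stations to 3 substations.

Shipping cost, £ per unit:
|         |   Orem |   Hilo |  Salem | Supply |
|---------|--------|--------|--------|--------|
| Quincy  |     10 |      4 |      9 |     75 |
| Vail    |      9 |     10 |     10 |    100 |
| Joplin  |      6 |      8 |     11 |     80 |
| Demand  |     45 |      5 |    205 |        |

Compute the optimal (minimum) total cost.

A cheapest plan:
  Quincy to Hilo: 5 × £4 = £20
  Quincy to Salem: 70 × £9 = £630
  Vail to Salem: 100 × £10 = £1000
  Joplin to Orem: 45 × £6 = £270
  Joplin to Salem: 35 × £11 = £385
Total = 20 + 630 + 1000 + 270 + 385 = £2305.
(Supply check: Quincy ships 75; Vail ships 100; Joplin ships 80.)

2305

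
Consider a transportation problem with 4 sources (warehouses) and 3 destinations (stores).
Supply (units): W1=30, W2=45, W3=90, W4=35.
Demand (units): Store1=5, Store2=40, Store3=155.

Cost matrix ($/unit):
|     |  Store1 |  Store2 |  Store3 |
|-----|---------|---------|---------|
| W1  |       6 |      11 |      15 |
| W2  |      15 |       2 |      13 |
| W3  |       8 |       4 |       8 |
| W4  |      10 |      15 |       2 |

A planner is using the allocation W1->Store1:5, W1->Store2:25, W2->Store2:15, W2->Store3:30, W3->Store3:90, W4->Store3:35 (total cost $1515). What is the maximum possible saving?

Current plan cost = 5·6 + 25·11 + 15·2 + 30·13 + 90·8 + 35·2 = $1515.
Optimal plan:
  W1->Store1: 5 units
  W1->Store3: 25 units
  W2->Store2: 40 units
  W2->Store3: 5 units
  W3->Store3: 90 units
  W4->Store3: 35 units
Optimal cost = $1340.
Saving = 1515 − 1340 = $175.

175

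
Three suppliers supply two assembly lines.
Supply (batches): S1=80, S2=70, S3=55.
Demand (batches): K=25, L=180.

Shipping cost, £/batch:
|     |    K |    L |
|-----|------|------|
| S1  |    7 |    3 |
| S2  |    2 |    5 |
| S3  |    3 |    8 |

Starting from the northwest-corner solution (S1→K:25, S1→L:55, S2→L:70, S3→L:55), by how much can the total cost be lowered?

225

Current plan cost = 25·7 + 55·3 + 70·5 + 55·8 = £1130.
Optimal plan:
  S1–L: 80 × £3 = £240
  S2–L: 70 × £5 = £350
  S3–K: 25 × £3 = £75
  S3–L: 30 × £8 = £240
Optimal cost = £905.
Saving = 1130 − 905 = £225.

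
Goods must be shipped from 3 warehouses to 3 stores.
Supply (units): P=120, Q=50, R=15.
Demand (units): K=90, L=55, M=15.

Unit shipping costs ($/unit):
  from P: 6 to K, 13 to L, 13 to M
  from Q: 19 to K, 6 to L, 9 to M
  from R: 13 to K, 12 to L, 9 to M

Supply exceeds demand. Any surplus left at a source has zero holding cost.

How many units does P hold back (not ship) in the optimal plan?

25

Minimum-cost shipments:
  P->K: 90 × $6 = $540
  P->L: 5 × $13 = $65
  Q->L: 50 × $6 = $300
  R->M: 15 × $9 = $135
Total cost = $1040.
P ships 95 of its 120, leaving 25.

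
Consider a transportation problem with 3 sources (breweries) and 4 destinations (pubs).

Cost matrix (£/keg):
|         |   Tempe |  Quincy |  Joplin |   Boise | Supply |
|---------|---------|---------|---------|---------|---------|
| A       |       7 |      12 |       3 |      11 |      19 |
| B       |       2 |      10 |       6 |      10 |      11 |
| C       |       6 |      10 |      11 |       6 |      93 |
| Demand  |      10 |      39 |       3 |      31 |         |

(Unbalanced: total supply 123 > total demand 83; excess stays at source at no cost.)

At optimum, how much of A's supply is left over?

Minimum-cost shipments:
  A to Joplin: 3 × £3 = £9
  B to Tempe: 10 × £2 = £20
  B to Quincy: 1 × £10 = £10
  C to Quincy: 38 × £10 = £380
  C to Boise: 31 × £6 = £186
Total cost = £605.
A ships 3 of its 19, leaving 16.

16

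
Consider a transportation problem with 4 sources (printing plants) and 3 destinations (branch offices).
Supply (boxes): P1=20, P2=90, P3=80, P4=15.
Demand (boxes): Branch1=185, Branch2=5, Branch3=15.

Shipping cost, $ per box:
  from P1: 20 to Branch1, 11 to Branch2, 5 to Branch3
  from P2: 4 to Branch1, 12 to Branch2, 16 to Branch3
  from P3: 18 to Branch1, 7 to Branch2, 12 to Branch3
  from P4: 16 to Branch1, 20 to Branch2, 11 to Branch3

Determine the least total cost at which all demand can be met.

2160

Optimal allocation:
  P1–Branch1: 5 boxes
  P1–Branch3: 15 boxes
  P2–Branch1: 90 boxes
  P3–Branch1: 75 boxes
  P3–Branch2: 5 boxes
  P4–Branch1: 15 boxes
Total cost = $2160.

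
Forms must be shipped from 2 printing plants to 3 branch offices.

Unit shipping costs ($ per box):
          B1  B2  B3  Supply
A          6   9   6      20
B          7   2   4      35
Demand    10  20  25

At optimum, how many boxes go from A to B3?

10

Optimal shipments:
  A→B1: 10 × $6 = $60
  A→B3: 10 × $6 = $60
  B→B2: 20 × $2 = $40
  B→B3: 15 × $4 = $60
Total cost = $220.
So A→B3 carries 10 boxes.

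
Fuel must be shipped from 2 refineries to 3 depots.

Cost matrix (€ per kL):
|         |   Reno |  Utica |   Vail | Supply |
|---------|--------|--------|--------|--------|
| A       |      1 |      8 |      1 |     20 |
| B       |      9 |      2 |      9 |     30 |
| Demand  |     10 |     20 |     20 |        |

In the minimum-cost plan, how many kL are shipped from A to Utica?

0

The minimum-cost plan:
  A->Reno: 10 × €1 = €10
  A->Vail: 10 × €1 = €10
  B->Utica: 20 × €2 = €40
  B->Vail: 10 × €9 = €90
Total cost = €150.
The route A→Utica is not used.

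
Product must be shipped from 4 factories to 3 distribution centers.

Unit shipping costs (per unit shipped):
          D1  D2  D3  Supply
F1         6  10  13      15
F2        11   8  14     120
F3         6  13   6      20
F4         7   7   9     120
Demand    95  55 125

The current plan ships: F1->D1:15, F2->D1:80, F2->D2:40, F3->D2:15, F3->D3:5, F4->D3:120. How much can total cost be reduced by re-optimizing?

Current plan cost = 15·6 + 80·11 + 40·8 + 15·13 + 5·6 + 120·9 = 2595.
Optimal plan:
  F1–D1: 15 × 6 = 90
  F2–D1: 65 × 11 = 715
  F2–D2: 55 × 8 = 440
  F3–D3: 20 × 6 = 120
  F4–D1: 15 × 7 = 105
  F4–D3: 105 × 9 = 945
Optimal cost = 2415.
Saving = 2595 − 2415 = 180.

180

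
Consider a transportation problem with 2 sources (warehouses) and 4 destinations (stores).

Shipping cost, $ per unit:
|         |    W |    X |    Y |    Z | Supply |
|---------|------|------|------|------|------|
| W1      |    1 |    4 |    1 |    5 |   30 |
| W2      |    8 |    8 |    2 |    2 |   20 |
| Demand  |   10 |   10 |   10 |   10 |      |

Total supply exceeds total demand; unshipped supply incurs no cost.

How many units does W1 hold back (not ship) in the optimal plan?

0

Minimum-cost shipments:
  W1 to W: 10 × $1 = $10
  W1 to X: 10 × $4 = $40
  W1 to Y: 10 × $1 = $10
  W2 to Z: 10 × $2 = $20
Total cost = $80.
W1 ships 30 of its 30, leaving 0.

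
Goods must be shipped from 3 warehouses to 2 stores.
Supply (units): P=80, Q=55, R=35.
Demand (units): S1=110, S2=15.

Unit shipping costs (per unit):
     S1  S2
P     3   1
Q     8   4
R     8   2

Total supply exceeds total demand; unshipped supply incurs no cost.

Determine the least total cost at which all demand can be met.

Optimal allocation:
  P–S1: 80 × 3 = 240
  Q–S1: 10 × 8 = 80
  R–S1: 20 × 8 = 160
  R–S2: 15 × 2 = 30
Total = 240 + 80 + 160 + 30 = 510.
(Supply check: P ships 80; Q ships 10; R ships 35.)

510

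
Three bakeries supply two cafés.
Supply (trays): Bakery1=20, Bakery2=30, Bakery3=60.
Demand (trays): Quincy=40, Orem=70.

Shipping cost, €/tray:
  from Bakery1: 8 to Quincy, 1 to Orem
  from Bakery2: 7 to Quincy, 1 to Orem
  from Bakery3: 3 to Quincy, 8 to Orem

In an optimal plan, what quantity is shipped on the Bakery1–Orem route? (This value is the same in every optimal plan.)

The minimum-cost plan:
  Bakery1 to Orem: 20 × €1 = €20
  Bakery2 to Orem: 30 × €1 = €30
  Bakery3 to Quincy: 40 × €3 = €120
  Bakery3 to Orem: 20 × €8 = €160
Total cost = €330.
So Bakery1→Orem carries 20 trays.

20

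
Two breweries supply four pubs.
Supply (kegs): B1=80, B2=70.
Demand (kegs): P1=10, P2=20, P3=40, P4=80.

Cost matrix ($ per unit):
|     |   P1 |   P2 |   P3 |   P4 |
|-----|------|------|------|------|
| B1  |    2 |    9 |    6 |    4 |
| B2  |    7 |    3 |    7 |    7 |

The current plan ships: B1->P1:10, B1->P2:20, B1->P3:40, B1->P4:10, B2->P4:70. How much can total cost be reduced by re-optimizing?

260

Current plan cost = 10·2 + 20·9 + 40·6 + 10·4 + 70·7 = $970.
Optimal plan:
  B1 to P1: 10 × $2 = $20
  B1 to P4: 70 × $4 = $280
  B2 to P2: 20 × $3 = $60
  B2 to P3: 40 × $7 = $280
  B2 to P4: 10 × $7 = $70
Optimal cost = $710.
Saving = 970 − 710 = $260.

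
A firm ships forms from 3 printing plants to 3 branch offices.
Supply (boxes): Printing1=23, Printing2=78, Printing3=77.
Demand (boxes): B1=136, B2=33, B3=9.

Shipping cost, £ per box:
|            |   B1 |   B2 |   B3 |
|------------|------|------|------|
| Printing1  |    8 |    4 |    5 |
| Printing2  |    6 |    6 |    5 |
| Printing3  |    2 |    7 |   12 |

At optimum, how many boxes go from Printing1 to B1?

0

Solving gives:
  Printing1 to B2: 23 × £4 = £92
  Printing2 to B1: 59 × £6 = £354
  Printing2 to B2: 10 × £6 = £60
  Printing2 to B3: 9 × £5 = £45
  Printing3 to B1: 77 × £2 = £154
Total cost = £705.
The route Printing1→B1 is not used.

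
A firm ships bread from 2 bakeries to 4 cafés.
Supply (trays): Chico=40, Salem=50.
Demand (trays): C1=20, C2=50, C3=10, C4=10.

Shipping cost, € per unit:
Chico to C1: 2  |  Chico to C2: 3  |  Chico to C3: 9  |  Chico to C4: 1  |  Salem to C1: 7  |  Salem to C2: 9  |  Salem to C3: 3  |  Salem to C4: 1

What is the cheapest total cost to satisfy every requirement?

390

An optimal shipping plan:
  Chico to C2: 40 × €3 = €120
  Salem to C1: 20 × €7 = €140
  Salem to C2: 10 × €9 = €90
  Salem to C3: 10 × €3 = €30
  Salem to C4: 10 × €1 = €10
Total = 120 + 140 + 90 + 30 + 10 = €390.
(Supply check: Chico ships 40; Salem ships 50.)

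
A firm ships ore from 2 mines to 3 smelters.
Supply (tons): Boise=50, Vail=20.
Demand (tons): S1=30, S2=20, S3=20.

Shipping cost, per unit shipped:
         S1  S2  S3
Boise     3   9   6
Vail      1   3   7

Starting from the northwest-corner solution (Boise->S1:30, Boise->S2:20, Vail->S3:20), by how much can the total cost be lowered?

140

Current plan cost = 30·3 + 20·9 + 20·7 = 410.
Optimal plan:
  Boise–S1: 30 tons
  Boise–S3: 20 tons
  Vail–S2: 20 tons
Optimal cost = 270.
Saving = 410 − 270 = 140.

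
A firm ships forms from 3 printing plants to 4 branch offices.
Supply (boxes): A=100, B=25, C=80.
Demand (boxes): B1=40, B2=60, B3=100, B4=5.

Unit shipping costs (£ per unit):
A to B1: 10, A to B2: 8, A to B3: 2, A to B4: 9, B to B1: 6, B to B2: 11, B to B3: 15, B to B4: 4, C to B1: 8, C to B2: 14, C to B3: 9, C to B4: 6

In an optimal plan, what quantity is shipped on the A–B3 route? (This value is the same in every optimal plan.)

Solving gives:
  A→B3: 100 × £2 = £200
  B→B2: 25 × £11 = £275
  C→B1: 40 × £8 = £320
  C→B2: 35 × £14 = £490
  C→B4: 5 × £6 = £30
Total cost = £1315.
So A→B3 carries 100 boxes.

100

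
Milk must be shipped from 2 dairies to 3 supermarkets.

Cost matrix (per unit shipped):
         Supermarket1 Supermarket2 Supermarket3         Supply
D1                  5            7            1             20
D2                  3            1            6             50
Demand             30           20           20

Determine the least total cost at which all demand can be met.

One minimum-cost allocation:
  D1→Supermarket3: 20 × 1 = 20
  D2→Supermarket1: 30 × 3 = 90
  D2→Supermarket2: 20 × 1 = 20
Total = 20 + 90 + 20 = 130.
(Supply check: D1 ships 20; D2 ships 50.)

130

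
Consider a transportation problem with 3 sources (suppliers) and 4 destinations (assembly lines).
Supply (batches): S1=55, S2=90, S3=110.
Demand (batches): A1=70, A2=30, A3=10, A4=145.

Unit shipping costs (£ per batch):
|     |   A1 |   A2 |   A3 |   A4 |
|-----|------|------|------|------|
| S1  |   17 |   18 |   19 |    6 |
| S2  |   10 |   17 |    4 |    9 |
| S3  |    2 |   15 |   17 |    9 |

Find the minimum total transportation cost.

1770

Optimal allocation:
  S1–A4: 55 × £6 = £330
  S2–A3: 10 × £4 = £40
  S2–A4: 80 × £9 = £720
  S3–A1: 70 × £2 = £140
  S3–A2: 30 × £15 = £450
  S3–A4: 10 × £9 = £90
Total = 330 + 40 + 720 + 140 + 450 + 90 = £1770.
(Supply check: S1 ships 55; S2 ships 90; S3 ships 110.)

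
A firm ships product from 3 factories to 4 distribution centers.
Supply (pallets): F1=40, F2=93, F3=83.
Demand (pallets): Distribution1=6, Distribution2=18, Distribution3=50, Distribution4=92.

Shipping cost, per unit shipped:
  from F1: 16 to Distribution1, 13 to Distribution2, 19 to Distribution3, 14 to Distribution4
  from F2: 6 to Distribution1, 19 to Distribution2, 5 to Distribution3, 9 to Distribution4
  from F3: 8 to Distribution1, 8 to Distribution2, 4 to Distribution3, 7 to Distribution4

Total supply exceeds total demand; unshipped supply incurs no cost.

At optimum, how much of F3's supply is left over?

An optimal plan:
  F2->Distribution1: 6 × 6 = 36
  F2->Distribution3: 50 × 5 = 250
  F2->Distribution4: 27 × 9 = 243
  F3->Distribution2: 18 × 8 = 144
  F3->Distribution4: 65 × 7 = 455
Total cost = 1128.
F3 ships 83 of its 83, leaving 0.

0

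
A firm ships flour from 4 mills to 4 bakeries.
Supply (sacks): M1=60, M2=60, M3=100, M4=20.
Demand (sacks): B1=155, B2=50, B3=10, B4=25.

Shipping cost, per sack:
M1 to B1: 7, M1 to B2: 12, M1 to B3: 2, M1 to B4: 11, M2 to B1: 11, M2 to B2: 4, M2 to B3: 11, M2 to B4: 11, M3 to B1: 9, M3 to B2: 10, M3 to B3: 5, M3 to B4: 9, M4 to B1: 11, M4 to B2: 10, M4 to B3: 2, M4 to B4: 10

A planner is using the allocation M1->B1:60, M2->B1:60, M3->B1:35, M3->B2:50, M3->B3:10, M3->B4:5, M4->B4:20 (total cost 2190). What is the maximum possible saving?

440

Current plan cost = 60·7 + 60·11 + 35·9 + 50·10 + 10·5 + 5·9 + 20·10 = 2190.
Optimal plan:
  M1->B1: 60 × 7 = 420
  M2->B2: 50 × 4 = 200
  M2->B4: 10 × 11 = 110
  M3->B1: 95 × 9 = 855
  M3->B4: 5 × 9 = 45
  M4->B3: 10 × 2 = 20
  M4->B4: 10 × 10 = 100
Optimal cost = 1750.
Saving = 2190 − 1750 = 440.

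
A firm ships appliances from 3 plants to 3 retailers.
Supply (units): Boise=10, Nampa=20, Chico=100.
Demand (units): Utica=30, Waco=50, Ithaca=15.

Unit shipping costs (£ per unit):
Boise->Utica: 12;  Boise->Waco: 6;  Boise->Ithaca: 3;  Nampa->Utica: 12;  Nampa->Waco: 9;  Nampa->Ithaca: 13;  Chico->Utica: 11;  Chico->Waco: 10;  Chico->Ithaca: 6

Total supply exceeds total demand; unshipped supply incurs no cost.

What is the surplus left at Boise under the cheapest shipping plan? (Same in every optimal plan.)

An optimal plan:
  Boise→Waco: 10 × £6 = £60
  Nampa→Waco: 20 × £9 = £180
  Chico→Utica: 30 × £11 = £330
  Chico→Waco: 20 × £10 = £200
  Chico→Ithaca: 15 × £6 = £90
Total cost = £860.
Boise ships 10 of its 10, leaving 0.

0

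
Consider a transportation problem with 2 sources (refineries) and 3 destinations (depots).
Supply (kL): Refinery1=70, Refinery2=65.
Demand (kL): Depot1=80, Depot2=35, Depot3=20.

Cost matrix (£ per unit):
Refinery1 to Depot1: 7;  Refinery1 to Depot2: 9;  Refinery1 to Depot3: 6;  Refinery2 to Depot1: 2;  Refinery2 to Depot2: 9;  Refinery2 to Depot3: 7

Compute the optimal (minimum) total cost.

One minimum-cost allocation:
  Refinery1 to Depot1: 15 kL
  Refinery1 to Depot2: 35 kL
  Refinery1 to Depot3: 20 kL
  Refinery2 to Depot1: 65 kL
Total cost = £670.

670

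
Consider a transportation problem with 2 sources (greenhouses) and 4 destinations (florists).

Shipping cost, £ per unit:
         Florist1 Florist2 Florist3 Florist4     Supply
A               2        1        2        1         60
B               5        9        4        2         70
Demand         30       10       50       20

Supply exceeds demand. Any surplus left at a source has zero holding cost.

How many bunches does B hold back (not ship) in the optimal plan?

20

Minimum-cost shipments:
  A→Florist1: 30 × £2 = £60
  A→Florist2: 10 × £1 = £10
  A→Florist3: 20 × £2 = £40
  B→Florist3: 30 × £4 = £120
  B→Florist4: 20 × £2 = £40
Total cost = £270.
B ships 50 of its 70, leaving 20.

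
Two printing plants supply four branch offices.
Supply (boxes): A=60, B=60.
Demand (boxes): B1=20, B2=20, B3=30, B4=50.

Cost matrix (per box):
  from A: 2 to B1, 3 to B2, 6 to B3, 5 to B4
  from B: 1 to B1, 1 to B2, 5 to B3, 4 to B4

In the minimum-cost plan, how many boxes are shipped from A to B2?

Optimal shipments:
  A–B1: 20 boxes
  A–B3: 30 boxes
  A–B4: 10 boxes
  B–B2: 20 boxes
  B–B4: 40 boxes
Total cost = 450.
The route A→B2 is not used.

0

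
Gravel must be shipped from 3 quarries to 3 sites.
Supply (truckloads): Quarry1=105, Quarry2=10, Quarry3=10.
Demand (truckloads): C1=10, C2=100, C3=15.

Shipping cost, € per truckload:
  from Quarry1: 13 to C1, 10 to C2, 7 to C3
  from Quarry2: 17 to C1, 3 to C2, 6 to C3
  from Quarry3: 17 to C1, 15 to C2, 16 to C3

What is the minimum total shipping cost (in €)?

One minimum-cost allocation:
  Quarry1→C2: 90 truckloads
  Quarry1→C3: 15 truckloads
  Quarry2→C2: 10 truckloads
  Quarry3→C1: 10 truckloads
Total cost = €1205.

1205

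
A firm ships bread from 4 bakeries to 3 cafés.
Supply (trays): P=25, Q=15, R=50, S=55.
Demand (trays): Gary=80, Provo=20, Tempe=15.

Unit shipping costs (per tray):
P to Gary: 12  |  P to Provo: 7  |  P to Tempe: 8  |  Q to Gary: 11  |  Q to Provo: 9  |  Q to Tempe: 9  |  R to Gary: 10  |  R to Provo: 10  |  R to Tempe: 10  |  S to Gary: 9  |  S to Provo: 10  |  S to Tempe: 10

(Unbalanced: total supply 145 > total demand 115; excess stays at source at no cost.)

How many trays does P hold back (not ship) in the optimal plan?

0

An optimal plan:
  P–Provo: 20 × 7 = 140
  P–Tempe: 5 × 8 = 40
  Q–Tempe: 10 × 9 = 90
  R–Gary: 25 × 10 = 250
  S–Gary: 55 × 9 = 495
Total cost = 1015.
P ships 25 of its 25, leaving 0.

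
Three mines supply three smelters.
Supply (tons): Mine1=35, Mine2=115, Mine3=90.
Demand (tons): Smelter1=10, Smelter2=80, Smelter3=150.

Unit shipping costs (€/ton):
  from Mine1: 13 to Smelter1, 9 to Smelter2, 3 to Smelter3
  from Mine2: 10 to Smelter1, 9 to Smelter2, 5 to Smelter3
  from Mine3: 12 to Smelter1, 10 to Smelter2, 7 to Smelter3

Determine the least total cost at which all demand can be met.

One minimum-cost allocation:
  Mine1 to Smelter3: 35 tons
  Mine2 to Smelter3: 115 tons
  Mine3 to Smelter1: 10 tons
  Mine3 to Smelter2: 80 tons
Total cost = €1600.

1600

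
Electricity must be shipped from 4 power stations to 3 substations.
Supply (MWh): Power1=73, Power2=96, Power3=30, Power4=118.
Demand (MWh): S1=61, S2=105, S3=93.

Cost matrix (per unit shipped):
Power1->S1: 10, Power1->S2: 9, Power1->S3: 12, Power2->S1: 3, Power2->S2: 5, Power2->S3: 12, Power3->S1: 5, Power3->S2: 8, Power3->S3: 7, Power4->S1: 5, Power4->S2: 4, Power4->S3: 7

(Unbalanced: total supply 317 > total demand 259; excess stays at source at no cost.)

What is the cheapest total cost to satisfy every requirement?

1364

An optimal shipping plan:
  Power1 to S2: 15 MWh
  Power2 to S1: 61 MWh
  Power2 to S2: 35 MWh
  Power3 to S3: 30 MWh
  Power4 to S2: 55 MWh
  Power4 to S3: 63 MWh
Total cost = 1364.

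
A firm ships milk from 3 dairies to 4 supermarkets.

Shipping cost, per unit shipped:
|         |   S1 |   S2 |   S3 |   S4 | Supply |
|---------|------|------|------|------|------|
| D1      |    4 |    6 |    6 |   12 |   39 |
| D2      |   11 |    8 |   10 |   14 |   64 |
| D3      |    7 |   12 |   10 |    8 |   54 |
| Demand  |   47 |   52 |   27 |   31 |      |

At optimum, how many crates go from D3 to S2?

0

Solving gives:
  D1–S1: 24 × 4 = 96
  D1–S3: 15 × 6 = 90
  D2–S2: 52 × 8 = 416
  D2–S3: 12 × 10 = 120
  D3–S1: 23 × 7 = 161
  D3–S4: 31 × 8 = 248
Total cost = 1131.
The route D3→S2 is not used.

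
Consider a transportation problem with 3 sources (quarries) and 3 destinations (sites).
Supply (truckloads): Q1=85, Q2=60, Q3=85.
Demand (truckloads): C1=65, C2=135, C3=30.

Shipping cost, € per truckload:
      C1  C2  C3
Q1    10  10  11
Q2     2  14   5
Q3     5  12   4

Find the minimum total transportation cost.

A cheapest plan:
  Q1 to C2: 85 × €10 = €850
  Q2 to C1: 60 × €2 = €120
  Q3 to C1: 5 × €5 = €25
  Q3 to C2: 50 × €12 = €600
  Q3 to C3: 30 × €4 = €120
Total = 850 + 120 + 25 + 600 + 120 = €1715.
(Supply check: Q1 ships 85; Q2 ships 60; Q3 ships 85.)

1715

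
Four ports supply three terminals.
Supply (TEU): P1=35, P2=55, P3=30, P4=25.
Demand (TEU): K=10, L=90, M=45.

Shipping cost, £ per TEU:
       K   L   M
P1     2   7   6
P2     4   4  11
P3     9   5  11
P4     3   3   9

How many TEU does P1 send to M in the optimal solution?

The minimum-cost plan:
  P1->M: 35 TEU
  P2->K: 10 TEU
  P2->L: 45 TEU
  P3->L: 20 TEU
  P3->M: 10 TEU
  P4->L: 25 TEU
Total cost = £715.
So P1→M carries 35 TEU.

35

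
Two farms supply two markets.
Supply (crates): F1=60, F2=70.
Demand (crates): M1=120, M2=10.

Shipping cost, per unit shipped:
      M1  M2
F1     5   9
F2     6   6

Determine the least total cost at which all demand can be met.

720

A cheapest plan:
  F1→M1: 60 × 5 = 300
  F2→M1: 60 × 6 = 360
  F2→M2: 10 × 6 = 60
Total = 300 + 360 + 60 = 720.
(Supply check: F1 ships 60; F2 ships 70.)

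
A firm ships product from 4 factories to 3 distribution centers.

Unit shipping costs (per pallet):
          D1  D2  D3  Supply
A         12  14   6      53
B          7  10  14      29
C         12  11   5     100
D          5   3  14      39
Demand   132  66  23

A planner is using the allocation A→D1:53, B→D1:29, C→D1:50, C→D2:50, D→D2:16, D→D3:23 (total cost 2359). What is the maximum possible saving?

Current plan cost = 53·12 + 29·7 + 50·12 + 50·11 + 16·3 + 23·14 = 2359.
Optimal plan:
  A->D1: 53 × 12 = 636
  B->D1: 29 × 7 = 203
  C->D1: 50 × 12 = 600
  C->D2: 27 × 11 = 297
  C->D3: 23 × 5 = 115
  D->D2: 39 × 3 = 117
Optimal cost = 1968.
Saving = 2359 − 1968 = 391.

391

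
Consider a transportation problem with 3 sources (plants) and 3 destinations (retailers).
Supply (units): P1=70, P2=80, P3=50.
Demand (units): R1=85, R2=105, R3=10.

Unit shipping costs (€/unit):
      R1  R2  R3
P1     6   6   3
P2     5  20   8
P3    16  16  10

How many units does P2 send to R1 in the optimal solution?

80

The minimum-cost plan:
  P1->R2: 70 units
  P2->R1: 80 units
  P3->R1: 5 units
  P3->R2: 35 units
  P3->R3: 10 units
Total cost = €1560.
So P2→R1 carries 80 units.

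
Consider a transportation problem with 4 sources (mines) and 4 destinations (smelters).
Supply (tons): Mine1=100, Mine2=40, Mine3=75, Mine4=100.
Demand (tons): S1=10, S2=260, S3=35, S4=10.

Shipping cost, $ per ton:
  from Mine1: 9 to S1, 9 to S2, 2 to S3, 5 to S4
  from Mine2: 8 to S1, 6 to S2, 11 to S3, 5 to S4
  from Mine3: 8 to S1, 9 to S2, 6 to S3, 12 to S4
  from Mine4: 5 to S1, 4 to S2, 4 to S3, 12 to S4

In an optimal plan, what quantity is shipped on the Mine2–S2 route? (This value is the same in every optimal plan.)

40

Solving gives:
  Mine1–S2: 55 × $9 = $495
  Mine1–S3: 35 × $2 = $70
  Mine1–S4: 10 × $5 = $50
  Mine2–S2: 40 × $6 = $240
  Mine3–S1: 10 × $8 = $80
  Mine3–S2: 65 × $9 = $585
  Mine4–S2: 100 × $4 = $400
Total cost = $1920.
So Mine2→S2 carries 40 tons.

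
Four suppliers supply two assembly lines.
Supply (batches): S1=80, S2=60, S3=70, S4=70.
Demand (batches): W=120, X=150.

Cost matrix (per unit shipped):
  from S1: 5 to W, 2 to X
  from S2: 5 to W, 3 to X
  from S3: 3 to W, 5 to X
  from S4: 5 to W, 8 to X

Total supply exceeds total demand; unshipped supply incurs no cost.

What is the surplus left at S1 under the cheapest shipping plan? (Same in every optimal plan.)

Minimum-cost shipments:
  S1 to X: 80 × 2 = 160
  S2 to X: 60 × 3 = 180
  S3 to W: 60 × 3 = 180
  S3 to X: 10 × 5 = 50
  S4 to W: 60 × 5 = 300
Total cost = 870.
S1 ships 80 of its 80, leaving 0.

0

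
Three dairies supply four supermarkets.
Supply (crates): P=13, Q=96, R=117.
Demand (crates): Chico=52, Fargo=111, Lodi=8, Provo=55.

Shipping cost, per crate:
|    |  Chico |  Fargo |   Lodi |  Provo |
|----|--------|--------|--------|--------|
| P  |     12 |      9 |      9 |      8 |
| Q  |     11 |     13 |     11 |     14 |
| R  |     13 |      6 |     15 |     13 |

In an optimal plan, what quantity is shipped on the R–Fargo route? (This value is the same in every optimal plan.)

Optimal shipments:
  P→Provo: 13 crates
  Q→Chico: 52 crates
  Q→Lodi: 8 crates
  Q→Provo: 36 crates
  R→Fargo: 111 crates
  R→Provo: 6 crates
Total cost = 2012.
So R→Fargo carries 111 crates.

111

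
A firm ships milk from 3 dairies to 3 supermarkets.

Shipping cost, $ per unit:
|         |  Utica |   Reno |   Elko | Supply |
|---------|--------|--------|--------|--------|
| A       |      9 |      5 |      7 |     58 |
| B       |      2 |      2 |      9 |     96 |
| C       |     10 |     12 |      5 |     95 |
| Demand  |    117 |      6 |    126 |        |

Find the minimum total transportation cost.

An optimal shipping plan:
  A→Utica: 21 × $9 = $189
  A→Reno: 6 × $5 = $30
  A→Elko: 31 × $7 = $217
  B→Utica: 96 × $2 = $192
  C→Elko: 95 × $5 = $475
Total = 189 + 30 + 217 + 192 + 475 = $1103.
(Supply check: A ships 58; B ships 96; C ships 95.)

1103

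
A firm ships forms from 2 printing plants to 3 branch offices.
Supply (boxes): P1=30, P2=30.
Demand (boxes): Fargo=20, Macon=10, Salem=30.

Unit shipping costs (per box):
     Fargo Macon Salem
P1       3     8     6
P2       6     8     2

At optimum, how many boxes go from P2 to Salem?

30

The minimum-cost plan:
  P1 to Fargo: 20 × 3 = 60
  P1 to Macon: 10 × 8 = 80
  P2 to Salem: 30 × 2 = 60
Total cost = 200.
So P2→Salem carries 30 boxes.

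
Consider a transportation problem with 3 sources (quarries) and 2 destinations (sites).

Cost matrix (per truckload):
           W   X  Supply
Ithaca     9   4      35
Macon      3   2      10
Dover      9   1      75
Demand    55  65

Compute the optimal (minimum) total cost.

One minimum-cost allocation:
  Ithaca->W: 35 × 9 = 315
  Macon->W: 10 × 3 = 30
  Dover->W: 10 × 9 = 90
  Dover->X: 65 × 1 = 65
Total = 315 + 30 + 90 + 65 = 500.
(Supply check: Ithaca ships 35; Macon ships 10; Dover ships 75.)

500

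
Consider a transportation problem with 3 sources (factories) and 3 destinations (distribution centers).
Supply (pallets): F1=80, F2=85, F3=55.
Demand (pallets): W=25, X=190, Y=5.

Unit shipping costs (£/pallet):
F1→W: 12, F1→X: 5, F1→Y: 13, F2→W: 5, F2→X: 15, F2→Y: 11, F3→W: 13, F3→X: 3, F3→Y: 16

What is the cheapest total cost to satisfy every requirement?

1570

One minimum-cost allocation:
  F1→X: 80 pallets
  F2→W: 25 pallets
  F2→X: 55 pallets
  F2→Y: 5 pallets
  F3→X: 55 pallets
Total cost = £1570.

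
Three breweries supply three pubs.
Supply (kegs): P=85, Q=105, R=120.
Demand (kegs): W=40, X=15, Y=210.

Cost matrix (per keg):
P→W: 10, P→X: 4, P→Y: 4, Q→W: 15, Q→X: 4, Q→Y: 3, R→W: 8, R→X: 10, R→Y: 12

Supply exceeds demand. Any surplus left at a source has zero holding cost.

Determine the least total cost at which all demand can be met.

1365

An optimal shipping plan:
  P–Y: 85 × 4 = 340
  Q–Y: 105 × 3 = 315
  R–W: 40 × 8 = 320
  R–X: 15 × 10 = 150
  R–Y: 20 × 12 = 240
Total = 340 + 315 + 320 + 150 + 240 = 1365.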